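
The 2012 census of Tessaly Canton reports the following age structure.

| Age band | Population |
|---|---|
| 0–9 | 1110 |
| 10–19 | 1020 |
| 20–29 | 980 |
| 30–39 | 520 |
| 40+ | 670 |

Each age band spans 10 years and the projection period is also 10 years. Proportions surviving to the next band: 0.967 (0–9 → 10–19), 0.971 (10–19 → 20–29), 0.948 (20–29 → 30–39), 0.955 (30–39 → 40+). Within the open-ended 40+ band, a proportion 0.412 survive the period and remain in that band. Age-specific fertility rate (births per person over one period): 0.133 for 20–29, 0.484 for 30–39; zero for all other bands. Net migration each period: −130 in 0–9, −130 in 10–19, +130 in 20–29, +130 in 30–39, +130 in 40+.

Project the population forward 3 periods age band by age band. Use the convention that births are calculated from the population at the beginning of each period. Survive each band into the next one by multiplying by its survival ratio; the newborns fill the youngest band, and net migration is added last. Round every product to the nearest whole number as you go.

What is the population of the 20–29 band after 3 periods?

241

[period 1]
Births: 980 × 0.133 = 130  |  520 × 0.484 = 252 → 382
10–19: 1110 × 0.967 = 1073
20–29: 1020 × 0.971 = 990
30–39: 980 × 0.948 = 929
40+: 520 × 0.955 + 670 × 0.412 = 497 + 276 = 773
Net migration: 0–9 − 130 → 252; 10–19 − 130 → 943; 20–29 + 130 → 1120; 30–39 + 130 → 1059; 40+ + 130 → 903
Giving 252 / 943 / 1120 / 1059 / 903.
[period 2]
Births: 1120 × 0.133 = 149  |  1059 × 0.484 = 513 → 662
10–19: 252 × 0.967 = 244
20–29: 943 × 0.971 = 916
30–39: 1120 × 0.948 = 1062
40+: 1059 × 0.955 + 903 × 0.412 = 1011 + 372 = 1383
Net migration: 0–9 − 130 → 532; 10–19 − 130 → 114; 20–29 + 130 → 1046; 30–39 + 130 → 1192; 40+ + 130 → 1513
Giving 532 / 114 / 1046 / 1192 / 1513.
[period 3]
Births: 1046 × 0.133 = 139  |  1192 × 0.484 = 577 → 716
10–19: 532 × 0.967 = 514
20–29: 114 × 0.971 = 111
30–39: 1046 × 0.948 = 992
40+: 1192 × 0.955 + 1513 × 0.412 = 1138 + 623 = 1761
Net migration: 0–9 − 130 → 586; 10–19 − 130 → 384; 20–29 + 130 → 241; 30–39 + 130 → 1122; 40+ + 130 → 1891
Giving 586 / 384 / 241 / 1122 / 1891.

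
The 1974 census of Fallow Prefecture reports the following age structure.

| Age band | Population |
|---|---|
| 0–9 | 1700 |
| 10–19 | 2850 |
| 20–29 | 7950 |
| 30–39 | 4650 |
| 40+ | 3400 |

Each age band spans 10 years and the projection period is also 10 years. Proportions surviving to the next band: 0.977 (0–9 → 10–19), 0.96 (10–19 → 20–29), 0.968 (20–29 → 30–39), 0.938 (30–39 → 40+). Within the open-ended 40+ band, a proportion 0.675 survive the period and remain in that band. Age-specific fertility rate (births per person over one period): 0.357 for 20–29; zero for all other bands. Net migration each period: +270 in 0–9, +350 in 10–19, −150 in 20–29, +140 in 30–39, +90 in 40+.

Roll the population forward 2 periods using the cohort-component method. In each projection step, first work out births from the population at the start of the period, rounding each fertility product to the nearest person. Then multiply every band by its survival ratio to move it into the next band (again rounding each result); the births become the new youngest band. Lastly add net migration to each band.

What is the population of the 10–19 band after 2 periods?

Let group 1 be 0–9 through group 5 = 40+.
— Period 1 —
Births: 7950 × 0.357 = 2838
Group 2: 1700 × 0.977 = 1661
Group 3: 2850 × 0.96 = 2736
Group 4: 7950 × 0.968 = 7696
Group 5: 4650 × 0.938 + 3400 × 0.675 = 4362 + 2295 = 6657
Net migration: Group 1 + 270 → 3108; Group 2 + 350 → 2011; Group 3 − 150 → 2586; Group 4 + 140 → 7836; Group 5 + 90 → 6747
End of period: [3108, 2011, 2586, 7836, 6747]
— Period 2 —
Births: 2586 × 0.357 = 923
Group 2: 3108 × 0.977 = 3037
Group 3: 2011 × 0.96 = 1931
Group 4: 2586 × 0.968 = 2503
Group 5: 7836 × 0.938 + 6747 × 0.675 = 7350 + 4554 = 11904
Net migration: Group 1 + 270 → 1193; Group 2 + 350 → 3387; Group 3 − 150 → 1781; Group 4 + 140 → 2643; Group 5 + 90 → 11994
End of period: [1193, 3387, 1781, 2643, 11994]

3387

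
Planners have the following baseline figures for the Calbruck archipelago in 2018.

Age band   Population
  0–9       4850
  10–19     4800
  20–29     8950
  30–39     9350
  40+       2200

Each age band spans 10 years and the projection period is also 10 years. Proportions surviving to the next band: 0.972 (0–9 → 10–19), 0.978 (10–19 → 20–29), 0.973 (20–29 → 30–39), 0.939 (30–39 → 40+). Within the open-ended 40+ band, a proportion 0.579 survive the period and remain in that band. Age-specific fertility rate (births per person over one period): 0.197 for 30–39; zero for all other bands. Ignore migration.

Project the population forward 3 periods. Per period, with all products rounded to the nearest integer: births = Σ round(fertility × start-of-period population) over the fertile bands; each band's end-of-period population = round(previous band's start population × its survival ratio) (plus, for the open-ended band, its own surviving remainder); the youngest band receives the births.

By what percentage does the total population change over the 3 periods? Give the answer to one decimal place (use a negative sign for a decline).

-29.7

After projecting period 1:
Births: 9350 × 0.197 = 1842
10–19: 4850 × 0.972 = 4714
20–29: 4800 × 0.978 = 4694
30–39: 8950 × 0.973 = 8708
40+: 9350 × 0.939 + 2200 × 0.579 = 8780 + 1274 = 10054
Giving 1842 / 4714 / 4694 / 8708 / 10054.
After projecting period 2:
Births: 8708 × 0.197 = 1715
10–19: 1842 × 0.972 = 1790
20–29: 4714 × 0.978 = 4610
30–39: 4694 × 0.973 = 4567
40+: 8708 × 0.939 + 10054 × 0.579 = 8177 + 5821 = 13998
Giving 1715 / 1790 / 4610 / 4567 / 13998.
After projecting period 3:
Births: 4567 × 0.197 = 900
10–19: 1715 × 0.972 = 1667
20–29: 1790 × 0.978 = 1751
30–39: 4610 × 0.973 = 4486
40+: 4567 × 0.939 + 13998 × 0.579 = 4288 + 8105 = 12393
Giving 900 / 1667 / 1751 / 4486 / 12393.
Total: 30150 → 21197; change = -8953; percentage change = -29.7%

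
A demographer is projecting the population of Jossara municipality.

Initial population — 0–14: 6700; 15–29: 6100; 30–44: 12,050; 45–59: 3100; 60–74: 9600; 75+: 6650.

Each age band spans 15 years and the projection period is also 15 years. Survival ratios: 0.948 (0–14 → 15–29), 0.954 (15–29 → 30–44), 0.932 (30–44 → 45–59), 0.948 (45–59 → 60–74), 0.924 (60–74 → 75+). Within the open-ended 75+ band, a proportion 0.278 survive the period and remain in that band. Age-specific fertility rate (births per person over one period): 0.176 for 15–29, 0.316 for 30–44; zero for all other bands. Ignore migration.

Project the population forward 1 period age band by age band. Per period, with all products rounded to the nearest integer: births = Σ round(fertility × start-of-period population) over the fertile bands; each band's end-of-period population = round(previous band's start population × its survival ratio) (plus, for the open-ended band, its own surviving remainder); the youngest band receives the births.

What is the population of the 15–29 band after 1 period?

6352

— Period 1 —
Births: 6100 × 0.176 = 1074  |  12050 × 0.316 = 3808 ⇒ total 4882
15–29: 6700 × 0.948 = 6352
30–44: 6100 × 0.954 = 5819
45–59: 12050 × 0.932 = 11231
60–74: 3100 × 0.948 = 2939
75+: 9600 × 0.924 + 6650 × 0.278 = 8870 + 1849 = 10719
Giving 4882 / 6352 / 5819 / 11231 / 2939 / 10719.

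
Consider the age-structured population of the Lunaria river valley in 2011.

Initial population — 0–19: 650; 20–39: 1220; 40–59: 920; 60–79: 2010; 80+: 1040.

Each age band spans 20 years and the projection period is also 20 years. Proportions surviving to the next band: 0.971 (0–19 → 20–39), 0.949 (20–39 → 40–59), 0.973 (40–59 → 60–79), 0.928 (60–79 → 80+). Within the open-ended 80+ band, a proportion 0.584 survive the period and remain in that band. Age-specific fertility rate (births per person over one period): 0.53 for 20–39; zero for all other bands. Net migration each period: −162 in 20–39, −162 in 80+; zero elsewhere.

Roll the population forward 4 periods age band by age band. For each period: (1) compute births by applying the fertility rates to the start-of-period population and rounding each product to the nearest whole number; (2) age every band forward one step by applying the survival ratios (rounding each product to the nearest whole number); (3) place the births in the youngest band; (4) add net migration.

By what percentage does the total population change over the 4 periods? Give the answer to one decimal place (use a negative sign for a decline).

-64.5

Period 1:
Births: 1220 × 0.53 = 647
20–39: 650 × 0.971 = 631
40–59: 1220 × 0.949 = 1158
60–79: 920 × 0.973 = 895
80+: 2010 × 0.928 + 1040 × 0.584 = 1865 + 607 = 2472
Net migration: 20–39 − 162 → 469; 80+ − 162 → 2310
Giving 647 / 469 / 1158 / 895 / 2310.
Period 2:
Births: 469 × 0.53 = 249
20–39: 647 × 0.971 = 628
40–59: 469 × 0.949 = 445
60–79: 1158 × 0.973 = 1127
80+: 895 × 0.928 + 2310 × 0.584 = 831 + 1349 = 2180
Net migration: 20–39 − 162 → 466; 80+ − 162 → 2018
Giving 249 / 466 / 445 / 1127 / 2018.
Period 3:
Births: 466 × 0.53 = 247
20–39: 249 × 0.971 = 242
40–59: 466 × 0.949 = 442
60–79: 445 × 0.973 = 433
80+: 1127 × 0.928 + 2018 × 0.584 = 1046 + 1179 = 2225
Net migration: 20–39 − 162 → 80; 80+ − 162 → 2063
Giving 247 / 80 / 442 / 433 / 2063.
Period 4:
Births: 80 × 0.53 = 42
20–39: 247 × 0.971 = 240
40–59: 80 × 0.949 = 76
60–79: 442 × 0.973 = 430
80+: 433 × 0.928 + 2063 × 0.584 = 402 + 1205 = 1607
Net migration: 20–39 − 162 → 78; 80+ − 162 → 1445
Giving 42 / 78 / 76 / 430 / 1445.
Total: 5840 → 2071; change = -3769; percentage change = -64.5%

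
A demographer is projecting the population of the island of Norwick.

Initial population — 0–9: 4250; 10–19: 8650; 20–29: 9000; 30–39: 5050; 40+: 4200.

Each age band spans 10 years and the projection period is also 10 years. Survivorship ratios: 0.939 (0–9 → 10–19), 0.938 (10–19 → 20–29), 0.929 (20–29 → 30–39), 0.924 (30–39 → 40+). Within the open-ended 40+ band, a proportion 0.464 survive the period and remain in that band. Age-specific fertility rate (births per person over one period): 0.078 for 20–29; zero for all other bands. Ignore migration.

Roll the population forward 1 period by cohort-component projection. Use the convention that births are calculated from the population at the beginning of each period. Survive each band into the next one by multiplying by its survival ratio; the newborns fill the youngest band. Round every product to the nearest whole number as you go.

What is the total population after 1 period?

Period 1:
Births: 9000 × 0.078 = 702
10–19: 4250 × 0.939 = 3991
20–29: 8650 × 0.938 = 8114
30–39: 9000 × 0.929 = 8361
40+: 5050 × 0.924 + 4200 × 0.464 = 4666 + 1949 = 6615
Population now: 0–9=702, 10–19=3991, 20–29=8114, 30–39=8361, 40+=6615
Total after period 1: 702 + 3991 + 8114 + 8361 + 6615 = 27783

27783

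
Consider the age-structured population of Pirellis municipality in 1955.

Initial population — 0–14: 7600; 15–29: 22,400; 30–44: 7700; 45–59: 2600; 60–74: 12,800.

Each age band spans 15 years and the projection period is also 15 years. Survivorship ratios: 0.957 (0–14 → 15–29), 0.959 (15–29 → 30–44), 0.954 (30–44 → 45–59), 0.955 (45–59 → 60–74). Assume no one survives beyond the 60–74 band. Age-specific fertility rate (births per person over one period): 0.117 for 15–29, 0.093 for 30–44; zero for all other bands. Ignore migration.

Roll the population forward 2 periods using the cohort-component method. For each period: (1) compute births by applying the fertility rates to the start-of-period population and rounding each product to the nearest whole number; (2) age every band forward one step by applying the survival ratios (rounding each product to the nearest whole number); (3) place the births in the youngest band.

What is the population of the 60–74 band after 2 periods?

7015

(Groups numbered youngest = 1 to oldest = 5.)
— Period 1 —
Births: 22400 * 0.117 = 2621  |  7700 * 0.093 = 716 — total 3337
Group 2: 7600 * 0.957 = 7273
Group 3: 22400 * 0.959 = 21482
Group 4: 7700 * 0.954 = 7346
Group 5: 2600 * 0.955 = 2483
→ [3337, 7273, 21482, 7346, 2483]
— Period 2 —
Births: 7273 * 0.117 = 851  |  21482 * 0.093 = 1998 — total 2849
Group 2: 3337 * 0.957 = 3194
Group 3: 7273 * 0.959 = 6975
Group 4: 21482 * 0.954 = 20494
Group 5: 7346 * 0.955 = 7015
→ [2849, 3194, 6975, 20494, 7015]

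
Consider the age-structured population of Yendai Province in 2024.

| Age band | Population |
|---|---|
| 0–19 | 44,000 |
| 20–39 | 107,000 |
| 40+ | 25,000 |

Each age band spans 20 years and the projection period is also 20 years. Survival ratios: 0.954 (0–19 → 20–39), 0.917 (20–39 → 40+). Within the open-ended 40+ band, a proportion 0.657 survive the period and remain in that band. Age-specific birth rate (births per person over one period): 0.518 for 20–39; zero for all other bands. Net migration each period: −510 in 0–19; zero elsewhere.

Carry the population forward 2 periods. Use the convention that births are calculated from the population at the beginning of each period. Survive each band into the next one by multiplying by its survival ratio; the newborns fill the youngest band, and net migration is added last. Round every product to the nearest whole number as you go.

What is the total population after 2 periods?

After projecting period 1:
Births: 107000 × 0.518 = 55426
20–39: 44000 × 0.954 = 41976
40+: 107000 × 0.917 + 25000 × 0.657 = 98119 + 16425 = 114544
Net migration: 0–19 − 510 → 54916
→ [54916, 41976, 114544]
After projecting period 2:
Births: 41976 × 0.518 = 21744
20–39: 54916 × 0.954 = 52390
40+: 41976 × 0.917 + 114544 × 0.657 = 38492 + 75255 = 113747
Net migration: 0–19 − 510 → 21234
→ [21234, 52390, 113747]
Total after period 2: 21234 + 52390 + 113747 = 187371

187371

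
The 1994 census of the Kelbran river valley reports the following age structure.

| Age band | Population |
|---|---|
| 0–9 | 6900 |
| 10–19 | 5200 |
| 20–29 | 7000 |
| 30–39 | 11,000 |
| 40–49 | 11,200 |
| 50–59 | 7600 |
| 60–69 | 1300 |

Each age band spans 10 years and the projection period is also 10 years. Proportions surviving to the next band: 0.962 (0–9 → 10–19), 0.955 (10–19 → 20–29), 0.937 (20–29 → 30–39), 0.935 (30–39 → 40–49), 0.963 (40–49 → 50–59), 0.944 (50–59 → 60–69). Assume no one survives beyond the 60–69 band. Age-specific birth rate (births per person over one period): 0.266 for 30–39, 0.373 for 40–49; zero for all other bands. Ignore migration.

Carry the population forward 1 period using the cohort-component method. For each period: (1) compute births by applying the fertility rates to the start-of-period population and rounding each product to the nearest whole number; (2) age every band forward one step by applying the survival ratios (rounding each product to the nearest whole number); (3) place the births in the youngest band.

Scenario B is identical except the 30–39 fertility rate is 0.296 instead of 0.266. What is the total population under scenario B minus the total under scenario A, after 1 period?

330

Numbering the bands 1..7 from youngest to oldest:
Period 1.
Births: 11000 * 0.266 = 2926  |  11200 * 0.373 = 4178 → 7104
Band 2: 6900 * 0.962 = 6638
Band 3: 5200 * 0.955 = 4966
Band 4: 7000 * 0.937 = 6559
Band 5: 11000 * 0.935 = 10285
Band 6: 11200 * 0.963 = 10786
Band 7: 7600 * 0.944 = 7174
→ [7104, 6638, 4966, 6559, 10285, 10786, 7174]
Scenario A total after 1 period: 53512
Scenario B projection —
Period 1.
Births: 11000 * 0.296 = 3256  |  11200 * 0.373 = 4178 → 7434
Band 2: 6900 * 0.962 = 6638
Band 3: 5200 * 0.955 = 4966
Band 4: 7000 * 0.937 = 6559
Band 5: 11000 * 0.935 = 10285
Band 6: 11200 * 0.963 = 10786
Band 7: 7600 * 0.944 = 7174
→ [7434, 6638, 4966, 6559, 10285, 10786, 7174]
Scenario B total after 1 period: 53842
Difference B − A = 53842 − 53512 = 330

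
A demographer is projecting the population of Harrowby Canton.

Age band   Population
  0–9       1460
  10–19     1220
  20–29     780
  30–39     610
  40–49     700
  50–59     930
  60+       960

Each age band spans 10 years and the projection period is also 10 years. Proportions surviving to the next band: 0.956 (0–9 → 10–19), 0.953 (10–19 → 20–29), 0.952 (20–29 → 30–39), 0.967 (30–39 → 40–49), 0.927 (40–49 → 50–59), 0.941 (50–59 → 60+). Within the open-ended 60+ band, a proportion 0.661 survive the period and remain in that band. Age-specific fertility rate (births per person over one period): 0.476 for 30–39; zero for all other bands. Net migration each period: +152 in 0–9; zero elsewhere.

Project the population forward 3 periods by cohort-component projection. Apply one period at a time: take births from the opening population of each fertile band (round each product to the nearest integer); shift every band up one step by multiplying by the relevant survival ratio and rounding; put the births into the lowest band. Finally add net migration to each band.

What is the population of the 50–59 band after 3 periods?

666

Call the groups 1 to 7, youngest first.
Period 1.
Births: 610 × 0.476 = 290
Group 2: 1460 × 0.956 = 1396
Group 3: 1220 × 0.953 = 1163
Group 4: 780 × 0.952 = 743
Group 5: 610 × 0.967 = 590
Group 6: 700 × 0.927 = 649
Group 7: 930 × 0.941 + 960 × 0.661 = 875 + 635 = 1510
Net migration: Group 1 + 152 → 442
Giving 442 / 1396 / 1163 / 743 / 590 / 649 / 1510.
Period 2.
Births: 743 × 0.476 = 354
Group 2: 442 × 0.956 = 423
Group 3: 1396 × 0.953 = 1330
Group 4: 1163 × 0.952 = 1107
Group 5: 743 × 0.967 = 718
Group 6: 590 × 0.927 = 547
Group 7: 649 × 0.941 + 1510 × 0.661 = 611 + 998 = 1609
Net migration: Group 1 + 152 → 506
Giving 506 / 423 / 1330 / 1107 / 718 / 547 / 1609.
Period 3.
Births: 1107 × 0.476 = 527
Group 2: 506 × 0.956 = 484
Group 3: 423 × 0.953 = 403
Group 4: 1330 × 0.952 = 1266
Group 5: 1107 × 0.967 = 1070
Group 6: 718 × 0.927 = 666
Group 7: 547 × 0.941 + 1609 × 0.661 = 515 + 1064 = 1579
Net migration: Group 1 + 152 → 679
Giving 679 / 484 / 403 / 1266 / 1070 / 666 / 1579.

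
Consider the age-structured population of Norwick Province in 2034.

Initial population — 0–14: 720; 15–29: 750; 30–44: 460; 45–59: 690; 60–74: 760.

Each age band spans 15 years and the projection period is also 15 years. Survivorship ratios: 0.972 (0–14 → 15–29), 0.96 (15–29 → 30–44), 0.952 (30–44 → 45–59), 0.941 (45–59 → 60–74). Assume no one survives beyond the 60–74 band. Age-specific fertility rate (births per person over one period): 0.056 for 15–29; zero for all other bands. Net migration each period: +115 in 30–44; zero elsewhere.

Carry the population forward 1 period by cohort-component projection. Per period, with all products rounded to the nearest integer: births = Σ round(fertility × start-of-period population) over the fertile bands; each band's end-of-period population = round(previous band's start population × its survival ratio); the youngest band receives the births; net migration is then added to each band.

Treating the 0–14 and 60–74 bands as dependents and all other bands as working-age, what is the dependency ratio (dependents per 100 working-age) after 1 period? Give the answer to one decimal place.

[period 1]
Births: 750 * 0.056 = 42
15–29: 720 * 0.972 = 700
30–44: 750 * 0.96 = 720
45–59: 460 * 0.952 = 438
60–74: 690 * 0.941 = 649
Net migration: 30–44 + 115 → 835
Population now: 0–14=42, 15–29=700, 30–44=835, 45–59=438, 60–74=649
Dependents (band 0–14 + band 60–74) = 42 + 649 = 691; working-age = 1973; ratio = 691/1973 × 100 = 35.0

35.0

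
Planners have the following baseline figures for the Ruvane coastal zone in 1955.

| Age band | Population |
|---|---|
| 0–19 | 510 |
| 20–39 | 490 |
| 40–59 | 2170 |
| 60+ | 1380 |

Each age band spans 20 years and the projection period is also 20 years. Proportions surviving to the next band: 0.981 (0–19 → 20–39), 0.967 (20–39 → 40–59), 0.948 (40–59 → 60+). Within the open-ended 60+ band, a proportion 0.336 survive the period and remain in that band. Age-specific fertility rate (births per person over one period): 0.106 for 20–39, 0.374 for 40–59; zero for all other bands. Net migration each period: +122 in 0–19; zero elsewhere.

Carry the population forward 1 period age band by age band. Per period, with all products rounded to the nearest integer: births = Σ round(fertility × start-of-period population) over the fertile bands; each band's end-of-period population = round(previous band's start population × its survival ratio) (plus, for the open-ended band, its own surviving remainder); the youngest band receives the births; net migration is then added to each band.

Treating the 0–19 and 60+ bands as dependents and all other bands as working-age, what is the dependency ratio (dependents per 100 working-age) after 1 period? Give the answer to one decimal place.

Numbering the bands 1..4 from youngest to oldest:
[period 1]
Births: 490 × 0.106 = 52, 2170 × 0.374 = 812 → total 864
Band 2: 510 × 0.981 = 500
Band 3: 490 × 0.967 = 474
Band 4: 2170 × 0.948 + 1380 × 0.336 = 2057 + 464 = 2521
Net migration: Band 1 + 122 → 986
End of period: [986, 500, 474, 2521]
Dependents (band 0–19 + band 60+) = 986 + 2521 = 3507; working-age = 974; ratio = 3507/974 × 100 = 360.1

360.1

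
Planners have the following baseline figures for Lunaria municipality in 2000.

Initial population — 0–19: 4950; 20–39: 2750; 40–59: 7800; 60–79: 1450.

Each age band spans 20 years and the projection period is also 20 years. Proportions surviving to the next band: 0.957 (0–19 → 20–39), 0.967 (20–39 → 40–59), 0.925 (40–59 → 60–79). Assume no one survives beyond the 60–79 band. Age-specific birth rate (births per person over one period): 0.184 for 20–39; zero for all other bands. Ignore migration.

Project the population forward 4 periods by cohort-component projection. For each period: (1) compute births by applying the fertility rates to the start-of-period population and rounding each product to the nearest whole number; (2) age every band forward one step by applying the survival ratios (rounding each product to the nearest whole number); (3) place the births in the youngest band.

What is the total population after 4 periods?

1479

[period 1]
Births: 2750 × 0.184 = 506
20–39: 4950 × 0.957 = 4737
40–59: 2750 × 0.967 = 2659
60–79: 7800 × 0.925 = 7215
Giving 506 / 4737 / 2659 / 7215.
[period 2]
Births: 4737 × 0.184 = 872
20–39: 506 × 0.957 = 484
40–59: 4737 × 0.967 = 4581
60–79: 2659 × 0.925 = 2460
Giving 872 / 484 / 4581 / 2460.
[period 3]
Births: 484 × 0.184 = 89
20–39: 872 × 0.957 = 835
40–59: 484 × 0.967 = 468
60–79: 4581 × 0.925 = 4237
Giving 89 / 835 / 468 / 4237.
[period 4]
Births: 835 × 0.184 = 154
20–39: 89 × 0.957 = 85
40–59: 835 × 0.967 = 807
60–79: 468 × 0.925 = 433
Giving 154 / 85 / 807 / 433.
Total after period 4: 154 + 85 + 807 + 433 = 1479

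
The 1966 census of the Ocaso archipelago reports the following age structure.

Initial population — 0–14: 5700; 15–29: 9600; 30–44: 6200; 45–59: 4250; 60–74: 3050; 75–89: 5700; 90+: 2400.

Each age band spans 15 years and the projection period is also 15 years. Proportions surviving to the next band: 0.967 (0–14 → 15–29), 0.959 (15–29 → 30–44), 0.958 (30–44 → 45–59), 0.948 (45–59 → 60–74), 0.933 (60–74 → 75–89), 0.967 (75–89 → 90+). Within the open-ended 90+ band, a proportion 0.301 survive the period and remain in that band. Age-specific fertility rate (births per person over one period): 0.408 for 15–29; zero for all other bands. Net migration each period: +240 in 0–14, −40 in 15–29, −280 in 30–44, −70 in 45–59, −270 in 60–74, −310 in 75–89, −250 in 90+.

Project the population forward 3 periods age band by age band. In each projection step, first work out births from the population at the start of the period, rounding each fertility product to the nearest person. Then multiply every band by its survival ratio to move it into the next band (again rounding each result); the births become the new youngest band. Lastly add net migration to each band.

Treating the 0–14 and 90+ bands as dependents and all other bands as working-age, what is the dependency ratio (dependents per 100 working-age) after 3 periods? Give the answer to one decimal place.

25.7

[period 1]
Births: 9600 × 0.408 = 3917
15–29: 5700 × 0.967 = 5512
30–44: 9600 × 0.959 = 9206
45–59: 6200 × 0.958 = 5940
60–74: 4250 × 0.948 = 4029
75–89: 3050 × 0.933 = 2846
90+: 5700 × 0.967 + 2400 × 0.301 = 5512 + 722 = 6234
Net migration: 0–14 + 240 → 4157; 15–29 − 40 → 5472; 30–44 − 280 → 8926; 45–59 − 70 → 5870; 60–74 − 270 → 3759; 75–89 − 310 → 2536; 90+ − 250 → 5984
Population now: 0–14=4157, 15–29=5472, 30–44=8926, 45–59=5870, 60–74=3759, 75–89=2536, 90+=5984
[period 2]
Births: 5472 × 0.408 = 2233
15–29: 4157 × 0.967 = 4020
30–44: 5472 × 0.959 = 5248
45–59: 8926 × 0.958 = 8551
60–74: 5870 × 0.948 = 5565
75–89: 3759 × 0.933 = 3507
90+: 2536 × 0.967 + 5984 × 0.301 = 2452 + 1801 = 4253
Net migration: 0–14 + 240 → 2473; 15–29 − 40 → 3980; 30–44 − 280 → 4968; 45–59 − 70 → 8481; 60–74 − 270 → 5295; 75–89 − 310 → 3197; 90+ − 250 → 4003
Population now: 0–14=2473, 15–29=3980, 30–44=4968, 45–59=8481, 60–74=5295, 75–89=3197, 90+=4003
[period 3]
Births: 3980 × 0.408 = 1624
15–29: 2473 × 0.967 = 2391
30–44: 3980 × 0.959 = 3817
45–59: 4968 × 0.958 = 4759
60–74: 8481 × 0.948 = 8040
75–89: 5295 × 0.933 = 4940
90+: 3197 × 0.967 + 4003 × 0.301 = 3091 + 1205 = 4296
Net migration: 0–14 + 240 → 1864; 15–29 − 40 → 2351; 30–44 − 280 → 3537; 45–59 − 70 → 4689; 60–74 − 270 → 7770; 75–89 − 310 → 4630; 90+ − 250 → 4046
Population now: 0–14=1864, 15–29=2351, 30–44=3537, 45–59=4689, 60–74=7770, 75–89=4630, 90+=4046
Dependents (band 0–14 + band 90+) = 1864 + 4046 = 5910; working-age = 22977; ratio = 5910/22977 × 100 = 25.7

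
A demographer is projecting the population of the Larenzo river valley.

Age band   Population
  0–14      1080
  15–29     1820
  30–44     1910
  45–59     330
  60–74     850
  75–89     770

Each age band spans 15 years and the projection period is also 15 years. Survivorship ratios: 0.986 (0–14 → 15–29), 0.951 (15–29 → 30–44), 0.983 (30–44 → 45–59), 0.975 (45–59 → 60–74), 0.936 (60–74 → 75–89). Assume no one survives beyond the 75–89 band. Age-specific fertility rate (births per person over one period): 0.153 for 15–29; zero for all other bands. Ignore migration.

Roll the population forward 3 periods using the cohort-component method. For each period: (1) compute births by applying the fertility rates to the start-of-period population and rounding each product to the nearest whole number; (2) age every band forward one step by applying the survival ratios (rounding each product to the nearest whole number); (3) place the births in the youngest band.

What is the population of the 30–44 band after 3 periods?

After projecting period 1:
Births: 1820 × 0.153 = 278
15–29: 1080 × 0.986 = 1065
30–44: 1820 × 0.951 = 1731
45–59: 1910 × 0.983 = 1878
60–74: 330 × 0.975 = 322
75–89: 850 × 0.936 = 796
End of period: [278, 1065, 1731, 1878, 322, 796]
After projecting period 2:
Births: 1065 × 0.153 = 163
15–29: 278 × 0.986 = 274
30–44: 1065 × 0.951 = 1013
45–59: 1731 × 0.983 = 1702
60–74: 1878 × 0.975 = 1831
75–89: 322 × 0.936 = 301
End of period: [163, 274, 1013, 1702, 1831, 301]
After projecting period 3:
Births: 274 × 0.153 = 42
15–29: 163 × 0.986 = 161
30–44: 274 × 0.951 = 261
45–59: 1013 × 0.983 = 996
60–74: 1702 × 0.975 = 1659
75–89: 1831 × 0.936 = 1714
End of period: [42, 161, 261, 996, 1659, 1714]

261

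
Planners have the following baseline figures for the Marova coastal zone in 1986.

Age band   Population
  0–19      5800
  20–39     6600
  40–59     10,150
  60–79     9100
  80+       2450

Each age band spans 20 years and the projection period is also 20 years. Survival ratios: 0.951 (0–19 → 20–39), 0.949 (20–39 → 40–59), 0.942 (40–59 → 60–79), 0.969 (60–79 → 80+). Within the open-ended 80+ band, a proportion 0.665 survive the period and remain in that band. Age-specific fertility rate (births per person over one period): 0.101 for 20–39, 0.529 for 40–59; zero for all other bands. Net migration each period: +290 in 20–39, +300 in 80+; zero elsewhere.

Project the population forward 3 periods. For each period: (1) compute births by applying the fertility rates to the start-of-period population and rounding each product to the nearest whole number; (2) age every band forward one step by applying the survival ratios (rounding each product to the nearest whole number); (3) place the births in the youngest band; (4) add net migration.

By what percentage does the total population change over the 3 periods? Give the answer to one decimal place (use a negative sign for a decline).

4.3

[period 1]
Births: 6600 * 0.101 = 667 ; 10150 * 0.529 = 5369 → 6036
20–39: 5800 * 0.951 = 5516
40–59: 6600 * 0.949 = 6263
60–79: 10150 * 0.942 = 9561
80+: 9100 * 0.969 + 2450 * 0.665 = 8818 + 1629 = 10447
Net migration: 20–39 + 290 → 5806; 80+ + 300 → 10747
End of period: [6036, 5806, 6263, 9561, 10747]
[period 2]
Births: 5806 * 0.101 = 586 ; 6263 * 0.529 = 3313 → 3899
20–39: 6036 * 0.951 = 5740
40–59: 5806 * 0.949 = 5510
60–79: 6263 * 0.942 = 5900
80+: 9561 * 0.969 + 10747 * 0.665 = 9265 + 7147 = 16412
Net migration: 20–39 + 290 → 6030; 80+ + 300 → 16712
End of period: [3899, 6030, 5510, 5900, 16712]
[period 3]
Births: 6030 * 0.101 = 609 ; 5510 * 0.529 = 2915 → 3524
20–39: 3899 * 0.951 = 3708
40–59: 6030 * 0.949 = 5722
60–79: 5510 * 0.942 = 5190
80+: 5900 * 0.969 + 16712 * 0.665 = 5717 + 11113 = 16830
Net migration: 20–39 + 290 → 3998; 80+ + 300 → 17130
End of period: [3524, 3998, 5722, 5190, 17130]
Total: 34100 → 35564; change = 1464; percentage change = 4.3%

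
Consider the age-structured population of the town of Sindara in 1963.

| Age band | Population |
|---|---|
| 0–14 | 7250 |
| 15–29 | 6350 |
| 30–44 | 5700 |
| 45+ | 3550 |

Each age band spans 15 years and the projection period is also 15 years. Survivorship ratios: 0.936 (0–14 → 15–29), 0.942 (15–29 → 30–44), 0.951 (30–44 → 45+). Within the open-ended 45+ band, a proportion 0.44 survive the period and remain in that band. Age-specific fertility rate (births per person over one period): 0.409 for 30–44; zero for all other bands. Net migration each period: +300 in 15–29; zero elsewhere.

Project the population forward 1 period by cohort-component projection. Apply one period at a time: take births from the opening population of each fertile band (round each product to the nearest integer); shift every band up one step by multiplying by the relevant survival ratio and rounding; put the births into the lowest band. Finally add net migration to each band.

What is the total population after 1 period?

After projecting period 1:
Births: 5700 * 0.409 = 2331
15–29: 7250 * 0.936 = 6786
30–44: 6350 * 0.942 = 5982
45+: 5700 * 0.951 + 3550 * 0.44 = 5421 + 1562 = 6983
Net migration: 15–29 + 300 → 7086
Population now: 0–14=2331, 15–29=7086, 30–44=5982, 45+=6983
Total after period 1: 2331 + 7086 + 5982 + 6983 = 22382

22382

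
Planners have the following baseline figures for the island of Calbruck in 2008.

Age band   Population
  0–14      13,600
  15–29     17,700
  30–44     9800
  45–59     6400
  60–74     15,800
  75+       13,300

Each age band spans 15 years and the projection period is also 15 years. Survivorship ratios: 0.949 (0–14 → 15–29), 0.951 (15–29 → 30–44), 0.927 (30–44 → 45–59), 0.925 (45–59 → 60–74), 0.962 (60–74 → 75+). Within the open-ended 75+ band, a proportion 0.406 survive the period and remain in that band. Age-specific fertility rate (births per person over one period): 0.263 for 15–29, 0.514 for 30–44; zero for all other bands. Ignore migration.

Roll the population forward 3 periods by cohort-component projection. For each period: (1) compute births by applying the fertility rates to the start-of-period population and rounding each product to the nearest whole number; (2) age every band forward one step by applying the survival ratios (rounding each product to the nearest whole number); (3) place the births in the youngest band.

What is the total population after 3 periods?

Let band 1 be 0–14 through band 6 = 75+.
After projecting period 1:
Births: 17700 * 0.263 = 4655  |  9800 * 0.514 = 5037 ⇒ total 9692
Band 2: 13600 * 0.949 = 12906
Band 3: 17700 * 0.951 = 16833
Band 4: 9800 * 0.927 = 9085
Band 5: 6400 * 0.925 = 5920
Band 6: 15800 * 0.962 + 13300 * 0.406 = 15200 + 5400 = 20600
→ [9692, 12906, 16833, 9085, 5920, 20600]
After projecting period 2:
Births: 12906 * 0.263 = 3394  |  16833 * 0.514 = 8652 ⇒ total 12046
Band 2: 9692 * 0.949 = 9198
Band 3: 12906 * 0.951 = 12274
Band 4: 16833 * 0.927 = 15604
Band 5: 9085 * 0.925 = 8404
Band 6: 5920 * 0.962 + 20600 * 0.406 = 5695 + 8364 = 14059
→ [12046, 9198, 12274, 15604, 8404, 14059]
After projecting period 3:
Births: 9198 * 0.263 = 2419  |  12274 * 0.514 = 6309 ⇒ total 8728
Band 2: 12046 * 0.949 = 11432
Band 3: 9198 * 0.951 = 8747
Band 4: 12274 * 0.927 = 11378
Band 5: 15604 * 0.925 = 14434
Band 6: 8404 * 0.962 + 14059 * 0.406 = 8085 + 5708 = 13793
→ [8728, 11432, 8747, 11378, 14434, 13793]
Total after period 3: 8728 + 11432 + 8747 + 11378 + 14434 + 13793 = 68512

68512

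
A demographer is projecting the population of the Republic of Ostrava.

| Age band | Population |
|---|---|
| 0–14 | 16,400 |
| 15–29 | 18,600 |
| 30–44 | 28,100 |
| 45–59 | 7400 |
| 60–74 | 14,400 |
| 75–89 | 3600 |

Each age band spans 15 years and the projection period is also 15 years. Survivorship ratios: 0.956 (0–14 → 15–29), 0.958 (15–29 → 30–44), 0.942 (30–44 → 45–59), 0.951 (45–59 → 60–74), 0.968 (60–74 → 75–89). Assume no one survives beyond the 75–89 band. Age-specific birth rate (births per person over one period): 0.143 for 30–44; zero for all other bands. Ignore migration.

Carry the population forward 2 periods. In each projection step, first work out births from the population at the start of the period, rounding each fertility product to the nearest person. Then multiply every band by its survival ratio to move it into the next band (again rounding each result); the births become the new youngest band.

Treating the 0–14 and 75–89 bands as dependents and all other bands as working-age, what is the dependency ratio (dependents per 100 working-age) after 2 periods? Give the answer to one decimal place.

Period 1:
Births: 28100 × 0.143 = 4018
15–29: 16400 × 0.956 = 15678
30–44: 18600 × 0.958 = 17819
45–59: 28100 × 0.942 = 26470
60–74: 7400 × 0.951 = 7037
75–89: 14400 × 0.968 = 13939
End of period: [4018, 15678, 17819, 26470, 7037, 13939]
Period 2:
Births: 17819 × 0.143 = 2548
15–29: 4018 × 0.956 = 3841
30–44: 15678 × 0.958 = 15020
45–59: 17819 × 0.942 = 16785
60–74: 26470 × 0.951 = 25173
75–89: 7037 × 0.968 = 6812
End of period: [2548, 3841, 15020, 16785, 25173, 6812]
Dependents (band 0–14 + band 75–89) = 2548 + 6812 = 9360; working-age = 60819; ratio = 9360/60819 × 100 = 15.4

15.4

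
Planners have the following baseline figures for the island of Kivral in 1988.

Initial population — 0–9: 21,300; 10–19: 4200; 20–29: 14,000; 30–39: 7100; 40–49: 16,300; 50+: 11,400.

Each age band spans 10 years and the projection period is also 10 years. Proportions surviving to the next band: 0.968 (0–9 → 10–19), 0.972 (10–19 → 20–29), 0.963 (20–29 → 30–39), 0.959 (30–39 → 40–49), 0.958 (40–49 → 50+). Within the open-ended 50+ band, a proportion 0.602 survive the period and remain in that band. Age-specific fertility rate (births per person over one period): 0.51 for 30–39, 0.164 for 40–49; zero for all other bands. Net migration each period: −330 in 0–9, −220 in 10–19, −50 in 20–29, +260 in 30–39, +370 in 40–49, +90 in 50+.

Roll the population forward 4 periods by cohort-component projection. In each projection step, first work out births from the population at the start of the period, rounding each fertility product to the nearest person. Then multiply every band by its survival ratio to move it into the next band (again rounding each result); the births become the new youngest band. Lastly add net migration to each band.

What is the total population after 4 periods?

Numbering the groups 1..6 from youngest to oldest:
— Period 1 —
Births: 7100 * 0.51 = 3621, 16300 * 0.164 = 2673 → total 6294
Group 2: 21300 * 0.968 = 20618
Group 3: 4200 * 0.972 = 4082
Group 4: 14000 * 0.963 = 13482
Group 5: 7100 * 0.959 = 6809
Group 6: 16300 * 0.958 + 11400 * 0.602 = 15615 + 6863 = 22478
Net migration: Group 1 − 330 → 5964; Group 2 − 220 → 20398; Group 3 − 50 → 4032; Group 4 + 260 → 13742; Group 5 + 370 → 7179; Group 6 + 90 → 22568
End of period: [5964, 20398, 4032, 13742, 7179, 22568]
— Period 2 —
Births: 13742 * 0.51 = 7008, 7179 * 0.164 = 1177 → total 8185
Group 2: 5964 * 0.968 = 5773
Group 3: 20398 * 0.972 = 19827
Group 4: 4032 * 0.963 = 3883
Group 5: 13742 * 0.959 = 13179
Group 6: 7179 * 0.958 + 22568 * 0.602 = 6877 + 13586 = 20463
Net migration: Group 1 − 330 → 7855; Group 2 − 220 → 5553; Group 3 − 50 → 19777; Group 4 + 260 → 4143; Group 5 + 370 → 13549; Group 6 + 90 → 20553
End of period: [7855, 5553, 19777, 4143, 13549, 20553]
— Period 3 —
Births: 4143 * 0.51 = 2113, 13549 * 0.164 = 2222 → total 4335
Group 2: 7855 * 0.968 = 7604
Group 3: 5553 * 0.972 = 5398
Group 4: 19777 * 0.963 = 19045
Group 5: 4143 * 0.959 = 3973
Group 6: 13549 * 0.958 + 20553 * 0.602 = 12980 + 12373 = 25353
Net migration: Group 1 − 330 → 4005; Group 2 − 220 → 7384; Group 3 − 50 → 5348; Group 4 + 260 → 19305; Group 5 + 370 → 4343; Group 6 + 90 → 25443
End of period: [4005, 7384, 5348, 19305, 4343, 25443]
— Period 4 —
Births: 19305 * 0.51 = 9846, 4343 * 0.164 = 712 → total 10558
Group 2: 4005 * 0.968 = 3877
Group 3: 7384 * 0.972 = 7177
Group 4: 5348 * 0.963 = 5150
Group 5: 19305 * 0.959 = 18513
Group 6: 4343 * 0.958 + 25443 * 0.602 = 4161 + 15317 = 19478
Net migration: Group 1 − 330 → 10228; Group 2 − 220 → 3657; Group 3 − 50 → 7127; Group 4 + 260 → 5410; Group 5 + 370 → 18883; Group 6 + 90 → 19568
End of period: [10228, 3657, 7127, 5410, 18883, 19568]
Total after period 4: 10228 + 3657 + 7127 + 5410 + 18883 + 19568 = 64873

64873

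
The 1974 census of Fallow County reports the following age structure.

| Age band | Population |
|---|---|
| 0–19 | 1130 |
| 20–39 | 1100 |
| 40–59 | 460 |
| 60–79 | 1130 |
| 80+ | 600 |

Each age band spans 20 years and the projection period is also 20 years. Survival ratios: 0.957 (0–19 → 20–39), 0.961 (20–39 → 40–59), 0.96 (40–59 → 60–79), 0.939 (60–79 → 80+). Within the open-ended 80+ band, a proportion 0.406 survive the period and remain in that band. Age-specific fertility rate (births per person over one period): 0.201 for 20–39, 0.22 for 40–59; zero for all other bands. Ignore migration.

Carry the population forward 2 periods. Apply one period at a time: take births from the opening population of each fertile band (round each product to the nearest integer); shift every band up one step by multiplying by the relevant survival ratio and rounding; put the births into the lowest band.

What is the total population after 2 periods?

[period 1]
Births: 1100 × 0.201 = 221 ; 460 × 0.22 = 101 → 322
20–39: 1130 × 0.957 = 1081
40–59: 1100 × 0.961 = 1057
60–79: 460 × 0.96 = 442
80+: 1130 × 0.939 + 600 × 0.406 = 1061 + 244 = 1305
→ [322, 1081, 1057, 442, 1305]
[period 2]
Births: 1081 × 0.201 = 217 ; 1057 × 0.22 = 233 → 450
20–39: 322 × 0.957 = 308
40–59: 1081 × 0.961 = 1039
60–79: 1057 × 0.96 = 1015
80+: 442 × 0.939 + 1305 × 0.406 = 415 + 530 = 945
→ [450, 308, 1039, 1015, 945]
Total after period 2: 450 + 308 + 1039 + 1015 + 945 = 3757

3757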